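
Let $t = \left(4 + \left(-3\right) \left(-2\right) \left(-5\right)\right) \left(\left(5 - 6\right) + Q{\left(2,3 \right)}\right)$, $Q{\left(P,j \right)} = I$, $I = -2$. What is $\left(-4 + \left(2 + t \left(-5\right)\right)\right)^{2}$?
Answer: $153664$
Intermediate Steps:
$Q{\left(P,j \right)} = -2$
$t = 78$ ($t = \left(4 + \left(-3\right) \left(-2\right) \left(-5\right)\right) \left(\left(5 - 6\right) - 2\right) = \left(4 + 6 \left(-5\right)\right) \left(\left(5 - 6\right) - 2\right) = \left(4 - 30\right) \left(-1 - 2\right) = \left(-26\right) \left(-3\right) = 78$)
$\left(-4 + \left(2 + t \left(-5\right)\right)\right)^{2} = \left(-4 + \left(2 + 78 \left(-5\right)\right)\right)^{2} = \left(-4 + \left(2 - 390\right)\right)^{2} = \left(-4 - 388\right)^{2} = \left(-392\right)^{2} = 153664$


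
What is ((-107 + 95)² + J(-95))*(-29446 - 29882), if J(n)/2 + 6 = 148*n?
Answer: 1660472064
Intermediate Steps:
J(n) = -12 + 296*n (J(n) = -12 + 2*(148*n) = -12 + 296*n)
((-107 + 95)² + J(-95))*(-29446 - 29882) = ((-107 + 95)² + (-12 + 296*(-95)))*(-29446 - 29882) = ((-12)² + (-12 - 28120))*(-59328) = (144 - 28132)*(-59328) = -27988*(-59328) = 1660472064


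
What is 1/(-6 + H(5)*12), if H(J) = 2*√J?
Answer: 1/474 + 2*√5/237 ≈ 0.020979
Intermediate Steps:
1/(-6 + H(5)*12) = 1/(-6 + (2*√5)*12) = 1/(-6 + 24*√5)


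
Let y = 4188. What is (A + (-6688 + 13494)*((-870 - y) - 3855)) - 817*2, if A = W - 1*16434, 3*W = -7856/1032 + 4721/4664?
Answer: -109525364742767/1804968 ≈ -6.0680e+7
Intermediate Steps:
W = -3971039/1804968 (W = (-7856/1032 + 4721/4664)/3 = (-7856*1/1032 + 4721*(1/4664))/3 = (-982/129 + 4721/4664)/3 = (1/3)*(-3971039/601656) = -3971039/1804968 ≈ -2.2001)
A = -29666815151/1804968 (A = -3971039/1804968 - 1*16434 = -3971039/1804968 - 16434 = -29666815151/1804968 ≈ -16436.)
(A + (-6688 + 13494)*((-870 - y) - 3855)) - 817*2 = (-29666815151/1804968 + (-6688 + 13494)*((-870 - 1*4188) - 3855)) - 817*2 = (-29666815151/1804968 + 6806*((-870 - 4188) - 3855)) - 1634 = (-29666815151/1804968 + 6806*(-5058 - 3855)) - 1634 = (-29666815151/1804968 + 6806*(-8913)) - 1634 = (-29666815151/1804968 - 60661878) - 1634 = -109522415425055/1804968 - 1634 = -109525364742767/1804968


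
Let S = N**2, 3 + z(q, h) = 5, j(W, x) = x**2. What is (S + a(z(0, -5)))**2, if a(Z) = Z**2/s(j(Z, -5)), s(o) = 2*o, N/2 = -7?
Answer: 24029604/625 ≈ 38447.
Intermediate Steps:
z(q, h) = 2 (z(q, h) = -3 + 5 = 2)
N = -14 (N = 2*(-7) = -14)
S = 196 (S = (-14)**2 = 196)
a(Z) = Z**2/50 (a(Z) = Z**2/((2*(-5)**2)) = Z**2/((2*25)) = Z**2/50)
(S + a(z(0, -5)))**2 = (196 + (1/50)*2**2)**2 = (196 + (1/50)*4)**2 = (196 + 2/25)**2 = (4902/25)**2 = 24029604/625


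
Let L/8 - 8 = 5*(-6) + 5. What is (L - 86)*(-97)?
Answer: 21534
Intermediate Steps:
L = -136 (L = 64 + 8*(5*(-6) + 5) = 64 + 8*(-30 + 5) = 64 + 8*(-25) = 64 - 200 = -136)
(L - 86)*(-97) = (-136 - 86)*(-97) = -222*(-97) = 21534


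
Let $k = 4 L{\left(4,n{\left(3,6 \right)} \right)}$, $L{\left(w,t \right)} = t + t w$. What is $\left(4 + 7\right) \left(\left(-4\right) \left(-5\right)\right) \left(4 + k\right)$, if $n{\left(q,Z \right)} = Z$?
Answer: $27280$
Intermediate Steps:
$k = 120$ ($k = 4 \cdot 6 \left(1 + 4\right) = 4 \cdot 6 \cdot 5 = 4 \cdot 30 = 120$)
$\left(4 + 7\right) \left(\left(-4\right) \left(-5\right)\right) \left(4 + k\right) = \left(4 + 7\right) \left(\left(-4\right) \left(-5\right)\right) \left(4 + 120\right) = 11 \cdot 20 \cdot 124 = 220 \cdot 124 = 27280$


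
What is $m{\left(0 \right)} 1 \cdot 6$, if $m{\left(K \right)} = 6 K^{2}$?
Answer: $0$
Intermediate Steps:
$m{\left(0 \right)} 1 \cdot 6 = 6 \cdot 0^{2} \cdot 1 \cdot 6 = 6 \cdot 0 \cdot 1 \cdot 6 = 0 \cdot 1 \cdot 6 = 0 \cdot 6 = 0$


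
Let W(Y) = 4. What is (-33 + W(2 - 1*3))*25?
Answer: -725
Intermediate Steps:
(-33 + W(2 - 1*3))*25 = (-33 + 4)*25 = -29*25 = -725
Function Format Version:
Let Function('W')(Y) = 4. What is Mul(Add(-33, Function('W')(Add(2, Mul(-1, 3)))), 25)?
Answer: -725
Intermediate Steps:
Mul(Add(-33, Function('W')(Add(2, Mul(-1, 3)))), 25) = Mul(Add(-33, 4), 25) = Mul(-29, 25) = -725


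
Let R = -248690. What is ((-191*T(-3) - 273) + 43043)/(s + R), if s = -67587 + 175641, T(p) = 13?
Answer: -40287/140636 ≈ -0.28646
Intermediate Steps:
s = 108054
((-191*T(-3) - 273) + 43043)/(s + R) = ((-191*13 - 273) + 43043)/(108054 - 248690) = ((-2483 - 273) + 43043)/(-140636) = (-2756 + 43043)*(-1/140636) = 40287*(-1/140636) = -40287/140636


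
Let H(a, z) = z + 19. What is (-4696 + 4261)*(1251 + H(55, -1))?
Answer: -552015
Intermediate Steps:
H(a, z) = 19 + z
(-4696 + 4261)*(1251 + H(55, -1)) = (-4696 + 4261)*(1251 + (19 - 1)) = -435*(1251 + 18) = -435*1269 = -552015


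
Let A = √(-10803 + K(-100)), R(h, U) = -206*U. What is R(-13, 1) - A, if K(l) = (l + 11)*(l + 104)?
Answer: -206 - I*√11159 ≈ -206.0 - 105.64*I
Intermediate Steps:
K(l) = (11 + l)*(104 + l)
A = I*√11159 (A = √(-10803 + (1144 + (-100)² + 115*(-100))) = √(-10803 + (1144 + 10000 - 11500)) = √(-10803 - 356) = √(-11159) = I*√11159 ≈ 105.64*I)
R(-13, 1) - A = -206*1 - I*√11159 = -206 - I*√11159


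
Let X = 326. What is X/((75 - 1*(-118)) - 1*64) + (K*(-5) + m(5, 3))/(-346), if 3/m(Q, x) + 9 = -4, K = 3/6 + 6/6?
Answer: 2958625/1160484 ≈ 2.5495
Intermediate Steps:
K = 3/2 (K = 3*(1/6) + 6*(1/6) = 1/2 + 1 = 3/2 ≈ 1.5000)
m(Q, x) = -3/13 (m(Q, x) = 3/(-9 - 4) = 3/(-13) = 3*(-1/13) = -3/13)
X/((75 - 1*(-118)) - 1*64) + (K*(-5) + m(5, 3))/(-346) = 326/((75 - 1*(-118)) - 1*64) + ((3/2)*(-5) - 3/13)/(-346) = 326/((75 + 118) - 64) + (-15/2 - 3/13)*(-1/346) = 326/(193 - 64) - 201/26*(-1/346) = 326/129 + 201/8996 = 2958625/1160484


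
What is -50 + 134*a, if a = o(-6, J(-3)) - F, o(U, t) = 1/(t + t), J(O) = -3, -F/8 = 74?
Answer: 237767/3 ≈ 79256.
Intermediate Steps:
F = -592 (F = -8*74 = -592)
o(U, t) = 1/(2*t)
a = 3551/6 (a = (1/2)/(-3) - 1*(-592) = (1/2)*(-1/3) + 592 = -1/6 + 592 = 3551/6 ≈ 591.83)
-50 + 134*a = -50 + 134*(3551/6) = -50 + 237917/3 = 237767/3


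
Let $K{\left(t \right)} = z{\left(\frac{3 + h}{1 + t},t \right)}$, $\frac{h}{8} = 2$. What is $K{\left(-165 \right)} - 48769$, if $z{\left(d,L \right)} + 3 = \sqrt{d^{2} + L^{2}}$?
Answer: $-48772 + \frac{\sqrt{732243961}}{164} \approx -48607.0$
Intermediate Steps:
$h = 16$ ($h = 8 \cdot 2 = 16$)
$z{\left(d,L \right)} = -3 + \sqrt{L^{2} + d^{2}}$ ($z{\left(d,L \right)} = -3 + \sqrt{d^{2} + L^{2}} = -3 + \sqrt{L^{2} + d^{2}}$)
$K{\left(t \right)} = -3 + \sqrt{t^{2} + \frac{361}{\left(1 + t\right)^{2}}}$ ($K{\left(t \right)} = -3 + \sqrt{t^{2} + \left(\frac{3 + 16}{1 + t}\right)^{2}} = -3 + \sqrt{t^{2} + \left(\frac{19}{1 + t}\right)^{2}} = -3 + \sqrt{t^{2} + \frac{361}{\left(1 + t\right)^{2}}}$)
$K{\left(-165 \right)} - 48769 = \left(-3 + \sqrt{\left(-165\right)^{2} + \frac{361}{\left(1 - 165\right)^{2}}}\right) - 48769 = \left(-3 + \sqrt{27225 + \frac{361}{26896}}\right) - 48769 = \left(-3 + \sqrt{\frac{732243961}{26896}}\right) - 48769 = \left(-3 + \frac{\sqrt{732243961}}{164}\right) - 48769 = -48772 + \frac{\sqrt{732243961}}{164}$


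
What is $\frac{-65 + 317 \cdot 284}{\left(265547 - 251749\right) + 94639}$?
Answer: $\frac{89963}{108437} \approx 0.82963$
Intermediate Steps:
$\frac{-65 + 317 \cdot 284}{\left(265547 - 251749\right) + 94639} = \frac{-65 + 90028}{13798 + 94639} = \frac{89963}{108437}$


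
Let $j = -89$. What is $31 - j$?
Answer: $120$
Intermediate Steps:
$31 - j = 31 - -89 = 31 + 89 = 120$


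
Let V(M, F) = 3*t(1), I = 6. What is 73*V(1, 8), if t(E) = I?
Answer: 1314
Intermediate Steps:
t(E) = 6
V(M, F) = 18 (V(M, F) = 3*6 = 18)
73*V(1, 8) = 73*18 = 1314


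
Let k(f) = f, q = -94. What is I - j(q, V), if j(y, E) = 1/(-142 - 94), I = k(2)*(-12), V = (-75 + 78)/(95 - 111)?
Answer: -5663/236 ≈ -23.996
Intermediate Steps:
V = -3/16 (V = 3/(-16) = 3*(-1/16) = -3/16 ≈ -0.18750)
I = -24 (I = 2*(-12) = -24)
j(y, E) = -1/236 (j(y, E) = 1/(-236) = -1/236)
I - j(q, V) = -24 - 1*(-1/236) = -24 + 1/236 = -5663/236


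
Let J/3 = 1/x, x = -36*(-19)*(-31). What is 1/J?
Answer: -7068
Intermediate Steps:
x = -21204 (x = 684*(-31) = -21204)
J = -1/7068 (J = 3/(-21204) = 3*(-1/21204) = -1/7068 ≈ -0.00014148)
1/J = 1/(-1/7068) = -7068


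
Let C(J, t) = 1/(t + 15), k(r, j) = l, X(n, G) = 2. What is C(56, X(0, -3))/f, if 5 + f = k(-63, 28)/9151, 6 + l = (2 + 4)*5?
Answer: -9151/777427 ≈ -0.011771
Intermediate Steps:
l = 24 (l = -6 + (2 + 4)*5 = -6 + 6*5 = -6 + 30 = 24)
k(r, j) = 24
C(J, t) = 1/(15 + t)
f = -45731/9151 (f = -5 + 24/9151 = -45731/9151 ≈ -4.9974)
C(56, X(0, -3))/f = 1/((15 + 2)*(-45731/9151)) = -9151/45731/17 = (1/17)*(-9151/45731) = -9151/777427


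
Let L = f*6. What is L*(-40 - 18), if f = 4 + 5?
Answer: -3132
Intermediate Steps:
f = 9
L = 54 (L = 9*6 = 54)
L*(-40 - 18) = 54*(-40 - 18) = 54*(-58) = -3132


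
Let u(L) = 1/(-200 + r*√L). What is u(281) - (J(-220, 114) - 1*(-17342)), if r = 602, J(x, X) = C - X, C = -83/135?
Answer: -59186386188307/3435598935 + 301*√281/50897762 ≈ -17227.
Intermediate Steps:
C = -83/135 (C = -83*1/135 = -83/135 ≈ -0.61481)
J(x, X) = -83/135 - X
u(L) = 1/(-200 + 602*√L)
u(281) - (J(-220, 114) - 1*(-17342)) = 1/(2*(-100 + 301*√281)) - ((-83/135 - 1*114) - 1*(-17342)) = 1/(2*(-100 + 301*√281)) - ((-83/135 - 114) + 17342) = 1/(2*(-100 + 301*√281)) - (-15473/135 + 17342) = 1/(2*(-100 + 301*√281)) - 1*2325697/135 = 1/(2*(-100 + 301*√281)) - 2325697/135 = -2325697/135 + 1/(2*(-100 + 301*√281))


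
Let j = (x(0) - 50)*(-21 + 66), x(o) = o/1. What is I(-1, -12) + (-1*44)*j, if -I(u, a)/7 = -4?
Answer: 99028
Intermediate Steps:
I(u, a) = 28 (I(u, a) = -7*(-4) = 28)
x(o) = o (x(o) = o*1 = o)
j = -2250 (j = (0 - 50)*(-21 + 66) = -50*45 = -2250)
I(-1, -12) + (-1*44)*j = 28 - 1*44*(-2250) = 28 - 44*(-2250) = 28 + 99000 = 99028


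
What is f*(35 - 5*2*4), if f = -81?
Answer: 405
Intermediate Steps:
f*(35 - 5*2*4) = -81*(35 - 5*2*4) = -81*(35 - 10*4) = -81*(35 - 40) = -81*(-5) = 405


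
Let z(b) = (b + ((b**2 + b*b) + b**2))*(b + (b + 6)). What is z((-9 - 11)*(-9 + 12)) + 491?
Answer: -1223869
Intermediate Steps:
z(b) = (6 + 2*b)*(b + 3*b**2) (z(b) = (b + ((b**2 + b**2) + b**2))*(b + (6 + b)) = (b + (2*b**2 + b**2))*(6 + 2*b) = (b + 3*b**2)*(6 + 2*b) = (6 + 2*b)*(b + 3*b**2))
z((-9 - 11)*(-9 + 12)) + 491 = 2*((-9 - 11)*(-9 + 12))*(3 + 3*((-9 - 11)*(-9 + 12))**2 + 10*((-9 - 11)*(-9 + 12))) + 491 = 2*(-20*3)*(3 + 3*(-20*3)**2 + 10*(-20*3)) + 491 = 2*(-60)*(3 + 3*(-60)**2 + 10*(-60)) + 491 = 2*(-60)*(3 + 3*3600 - 600) + 491 = 2*(-60)*(3 + 10800 - 600) + 491 = 2*(-60)*10203 + 491 = -1224360 + 491 = -1223869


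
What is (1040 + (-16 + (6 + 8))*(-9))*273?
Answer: 288834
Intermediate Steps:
(1040 + (-16 + (6 + 8))*(-9))*273 = (1040 + (-16 + 14)*(-9))*273 = (1040 - 2*(-9))*273 = (1040 + 18)*273 = 1058*273 = 288834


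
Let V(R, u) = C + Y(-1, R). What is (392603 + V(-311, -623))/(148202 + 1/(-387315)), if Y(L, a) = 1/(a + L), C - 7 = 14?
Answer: 15815192985135/5969689193416 ≈ 2.6493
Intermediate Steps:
C = 21 (C = 7 + 14 = 21)
Y(L, a) = 1/(L + a)
V(R, u) = 21 + 1/(-1 + R)
(392603 + V(-311, -623))/(148202 + 1/(-387315)) = (392603 + (-20 + 21*(-311))/(-1 - 311))/(148202 + 1/(-387315)) = (392603 + (-20 - 6531)/(-312))/(148202 - 1/387315) = (392603 - 1/312*(-6551))/(57400857629/387315) = (392603 + 6551/312)*(387315/57400857629) = (122498687/312)*(387315/57400857629) = 15815192985135/5969689193416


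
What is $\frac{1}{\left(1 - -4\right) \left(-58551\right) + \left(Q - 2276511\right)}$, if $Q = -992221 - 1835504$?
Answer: $- \frac{1}{5396991} \approx -1.8529 \cdot 10^{-7}$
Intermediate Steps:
$Q = -2827725$ ($Q = -992221 - 1835504 = -2827725$)
$\frac{1}{\left(1 - -4\right) \left(-58551\right) + \left(Q - 2276511\right)} = \frac{1}{\left(1 - -4\right) \left(-58551\right) - 5104236} = \frac{1}{\left(1 + 4\right) \left(-58551\right) - 5104236} = \frac{1}{5 \left(-58551\right) - 5104236} = \frac{1}{-292755 - 5104236} = \frac{1}{-5396991} = - \frac{1}{5396991}$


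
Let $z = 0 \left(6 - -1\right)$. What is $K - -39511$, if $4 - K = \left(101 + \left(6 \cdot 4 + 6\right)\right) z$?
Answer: $39515$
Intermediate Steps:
$z = 0$ ($z = 0 \left(6 + 1\right) = 0 \cdot 7 = 0$)
$K = 4$ ($K = 4 - \left(101 + \left(6 \cdot 4 + 6\right)\right) 0 = 4 - \left(101 + \left(24 + 6\right)\right) 0 = 4 - \left(101 + 30\right) 0 = 4 - 131 \cdot 0 = 4 - 0 = 4 + 0 = 4$)
$K - -39511 = 4 - -39511 = 4 + 39511 = 39515$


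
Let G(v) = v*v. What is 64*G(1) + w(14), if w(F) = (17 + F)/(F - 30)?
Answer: 993/16 ≈ 62.063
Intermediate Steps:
G(v) = v**2
w(F) = (17 + F)/(-30 + F)
64*G(1) + w(14) = 64*1**2 + (17 + 14)/(-30 + 14) = 64*1 + 31/(-16) = 64 - 1/16*31 = 64 - 31/16 = 993/16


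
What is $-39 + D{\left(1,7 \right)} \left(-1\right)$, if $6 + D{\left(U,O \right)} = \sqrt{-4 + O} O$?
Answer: $-33 - 7 \sqrt{3} \approx -45.124$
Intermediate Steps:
$D{\left(U,O \right)} = -6 + O \sqrt{-4 + O}$ ($D{\left(U,O \right)} = -6 + \sqrt{-4 + O} O = -6 + O \sqrt{-4 + O}$)
$-39 + D{\left(1,7 \right)} \left(-1\right) = -39 + \left(-6 + 7 \sqrt{-4 + 7}\right) \left(-1\right) = -39 + \left(-6 + 7 \sqrt{3}\right) \left(-1\right) = -39 + \left(6 - 7 \sqrt{3}\right) = -33 - 7 \sqrt{3}$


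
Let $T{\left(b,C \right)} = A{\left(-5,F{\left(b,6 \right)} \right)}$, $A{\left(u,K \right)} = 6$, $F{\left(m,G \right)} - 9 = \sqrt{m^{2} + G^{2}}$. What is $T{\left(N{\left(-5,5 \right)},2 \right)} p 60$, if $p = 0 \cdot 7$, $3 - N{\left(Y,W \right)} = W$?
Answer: $0$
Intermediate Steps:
$F{\left(m,G \right)} = 9 + \sqrt{G^{2} + m^{2}}$ ($F{\left(m,G \right)} = 9 + \sqrt{m^{2} + G^{2}} = 9 + \sqrt{G^{2} + m^{2}}$)
$N{\left(Y,W \right)} = 3 - W$
$T{\left(b,C \right)} = 6$
$p = 0$
$T{\left(N{\left(-5,5 \right)},2 \right)} p 60 = 6 \cdot 0 \cdot 60 = 0 \cdot 60 = 0$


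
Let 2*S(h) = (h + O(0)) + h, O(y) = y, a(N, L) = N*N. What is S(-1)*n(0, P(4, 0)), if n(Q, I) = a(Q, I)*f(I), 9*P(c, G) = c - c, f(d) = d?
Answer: 0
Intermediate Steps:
a(N, L) = N**2
P(c, G) = 0 (P(c, G) = (c - c)/9 = (1/9)*0 = 0)
S(h) = h (S(h) = ((h + 0) + h)/2 = (h + h)/2 = (2*h)/2 = h)
n(Q, I) = I*Q**2 (n(Q, I) = Q**2*I = I*Q**2)
S(-1)*n(0, P(4, 0)) = -0*0**2 = -0*0 = -1*0 = 0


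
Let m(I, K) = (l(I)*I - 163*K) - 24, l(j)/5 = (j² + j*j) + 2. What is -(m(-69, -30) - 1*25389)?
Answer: 3306303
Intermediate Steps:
l(j) = 10 + 10*j² (l(j) = 5*((j² + j*j) + 2) = 5*((j² + j²) + 2) = 5*(2*j² + 2) = 5*(2 + 2*j²) = 10 + 10*j²)
m(I, K) = -24 - 163*K + I*(10 + 10*I²) (m(I, K) = ((10 + 10*I²)*I - 163*K) - 24 = (I*(10 + 10*I²) - 163*K) - 24 = (-163*K + I*(10 + 10*I²)) - 24 = -24 - 163*K + I*(10 + 10*I²))
-(m(-69, -30) - 1*25389) = -((-24 - 163*(-30) + 10*(-69)*(1 + (-69)²)) - 1*25389) = -((-24 + 4890 + 10*(-69)*(1 + 4761)) - 25389) = -((-24 + 4890 + 10*(-69)*4762) - 25389) = -((-24 + 4890 - 3285780) - 25389) = -(-3280914 - 25389) = -1*(-3306303) = 3306303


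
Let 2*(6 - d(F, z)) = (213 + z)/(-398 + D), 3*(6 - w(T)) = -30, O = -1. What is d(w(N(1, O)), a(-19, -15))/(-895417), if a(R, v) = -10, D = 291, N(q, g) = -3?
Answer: -1487/191619238 ≈ -7.7602e-6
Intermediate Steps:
w(T) = 16 (w(T) = 6 - ⅓*(-30) = 6 + 10 = 16)
d(F, z) = 1497/214 + z/214 (d(F, z) = 6 - (213 + z)/(2*(-398 + 291)) = 6 - (213 + z)/(2*(-107)) = 6 - (213 + z)*(-1)/(2*107) = 6 - (-213/107 - z/107)/2 = 6 + (213/214 + z/214) = 1497/214 + z/214)
d(w(N(1, O)), a(-19, -15))/(-895417) = (1497/214 + (1/214)*(-10))/(-895417) = (1497/214 - 5/107)*(-1/895417) = (1487/214)*(-1/895417) = -1487/191619238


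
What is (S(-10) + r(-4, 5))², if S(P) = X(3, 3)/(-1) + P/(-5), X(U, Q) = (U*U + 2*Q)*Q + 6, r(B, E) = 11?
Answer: 1444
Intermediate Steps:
X(U, Q) = 6 + Q*(U² + 2*Q) (X(U, Q) = (U² + 2*Q)*Q + 6 = Q*(U² + 2*Q) + 6 = 6 + Q*(U² + 2*Q))
S(P) = -51 - P/5 (S(P) = (6 + 2*3² + 3*3²)/(-1) + P/(-5) = (6 + 2*9 + 3*9)*(-1) + P*(-⅕) = (6 + 18 + 27)*(-1) - P/5 = 51*(-1) - P/5 = -51 - P/5)
(S(-10) + r(-4, 5))² = ((-51 - ⅕*(-10)) + 11)² = ((-51 + 2) + 11)² = (-49 + 11)² = (-38)² = 1444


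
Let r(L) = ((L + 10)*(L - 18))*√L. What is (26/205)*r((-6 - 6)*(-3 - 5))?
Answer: 859872*√6/205 ≈ 10274.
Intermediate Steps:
r(L) = √L*(-18 + L)*(10 + L) (r(L) = ((10 + L)*(-18 + L))*√L = ((-18 + L)*(10 + L))*√L = √L*(-18 + L)*(10 + L))
(26/205)*r((-6 - 6)*(-3 - 5)) = (26/205)*(√((-6 - 6)*(-3 - 5))*(-180 + ((-6 - 6)*(-3 - 5))² - 8*(-6 - 6)*(-3 - 5))) = (26*(1/205))*(√(-12*(-8))*(-180 + (-12*(-8))² - (-96)*(-8))) = 26*(√96*(-180 + 96² - 8*96))/205 = 26*((4*√6)*(-180 + 9216 - 768))/205 = 26*((4*√6)*8268)/205 = 26*(33072*√6)/205 = 859872*√6/205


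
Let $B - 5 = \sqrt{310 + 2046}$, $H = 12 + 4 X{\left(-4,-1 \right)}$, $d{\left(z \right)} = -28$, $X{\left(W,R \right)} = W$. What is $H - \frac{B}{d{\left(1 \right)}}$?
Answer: $- \frac{107}{28} + \frac{\sqrt{589}}{14} \approx -2.0879$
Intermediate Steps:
$H = -4$ ($H = 12 + 4 \left(-4\right) = 12 - 16 = -4$)
$B = 5 + 2 \sqrt{589}$ ($B = 5 + \sqrt{310 + 2046} = 5 + \sqrt{2356} = 5 + 2 \sqrt{589} \approx 53.539$)
$H - \frac{B}{d{\left(1 \right)}} = -4 - \frac{5 + 2 \sqrt{589}}{-28} = -4 - \left(5 + 2 \sqrt{589}\right) \left(- \frac{1}{28}\right) = -4 - \left(- \frac{5}{28} - \frac{\sqrt{589}}{14}\right) = -4 + \left(\frac{5}{28} + \frac{\sqrt{589}}{14}\right) = - \frac{107}{28} + \frac{\sqrt{589}}{14}$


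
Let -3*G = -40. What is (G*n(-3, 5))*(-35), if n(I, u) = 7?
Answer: -9800/3 ≈ -3266.7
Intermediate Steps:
G = 40/3 (G = -1/3*(-40) = 40/3 ≈ 13.333)
(G*n(-3, 5))*(-35) = ((40/3)*7)*(-35) = (280/3)*(-35) = -9800/3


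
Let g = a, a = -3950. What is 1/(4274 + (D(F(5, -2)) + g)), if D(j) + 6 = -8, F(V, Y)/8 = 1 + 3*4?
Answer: 1/310 ≈ 0.0032258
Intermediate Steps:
F(V, Y) = 104 (F(V, Y) = 8*(1 + 3*4) = 8*(1 + 12) = 8*13 = 104)
D(j) = -14 (D(j) = -6 - 8 = -14)
g = -3950
1/(4274 + (D(F(5, -2)) + g)) = 1/(4274 + (-14 - 3950)) = 1/(4274 - 3964) = 1/310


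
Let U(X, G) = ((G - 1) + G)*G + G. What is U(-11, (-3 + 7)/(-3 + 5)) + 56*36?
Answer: 2024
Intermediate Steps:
U(X, G) = G + G*(-1 + 2*G) (U(X, G) = ((-1 + G) + G)*G + G = (-1 + 2*G)*G + G = G*(-1 + 2*G) + G = G + G*(-1 + 2*G))
U(-11, (-3 + 7)/(-3 + 5)) + 56*36 = 2*((-3 + 7)/(-3 + 5))**2 + 56*36 = 2*(4/2)**2 + 2016 = 2*(4*(1/2))**2 + 2016 = 2*2**2 + 2016 = 2*4 + 2016 = 8 + 2016 = 2024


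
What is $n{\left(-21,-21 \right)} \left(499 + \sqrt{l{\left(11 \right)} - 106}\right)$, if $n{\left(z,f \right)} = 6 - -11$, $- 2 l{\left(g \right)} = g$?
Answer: $8483 + \frac{17 i \sqrt{446}}{2} \approx 8483.0 + 179.51 i$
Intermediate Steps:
$l{\left(g \right)} = - \frac{g}{2}$
$n{\left(z,f \right)} = 17$ ($n{\left(z,f \right)} = 6 + 11 = 17$)
$n{\left(-21,-21 \right)} \left(499 + \sqrt{l{\left(11 \right)} - 106}\right) = 17 \left(499 + \sqrt{\left(- \frac{1}{2}\right) 11 - 106}\right) = 17 \left(499 + \sqrt{- \frac{11}{2} - 106}\right) = 17 \left(499 + \sqrt{- \frac{223}{2}}\right) = 17 \left(499 + \frac{i \sqrt{446}}{2}\right) = 8483 + \frac{17 i \sqrt{446}}{2}$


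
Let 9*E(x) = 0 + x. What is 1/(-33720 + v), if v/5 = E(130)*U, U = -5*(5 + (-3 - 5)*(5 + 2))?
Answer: -3/45910 ≈ -6.5345e-5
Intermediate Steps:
E(x) = x/9 (E(x) = (0 + x)/9 = x/9)
U = 255 (U = -5*(5 - 8*7) = -5*(5 - 56) = -5*(-51) = 255)
v = 55250/3 (v = 5*(((⅑)*130)*255) = 5*((130/9)*255) = 5*(11050/3) = 55250/3 ≈ 18417.)
1/(-33720 + v) = 1/(-33720 + 55250/3) = 1/(-45910/3) = -3/45910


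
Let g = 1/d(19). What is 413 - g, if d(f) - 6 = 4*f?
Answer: 33865/82 ≈ 412.99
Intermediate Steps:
d(f) = 6 + 4*f
g = 1/82 (g = 1/(6 + 4*19) = 1/(6 + 76) = 1/82 ≈ 0.012195)
413 - g = 413 - 1*1/82 = 413 - 1/82 = 33865/82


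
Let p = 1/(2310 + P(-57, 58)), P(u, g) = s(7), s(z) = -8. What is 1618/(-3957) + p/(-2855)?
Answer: -10633839737/26006234970 ≈ -0.40890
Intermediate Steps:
P(u, g) = -8
p = 1/2302 (p = 1/(2310 - 8) = 1/2302 ≈ 0.00043440)
1618/(-3957) + p/(-2855) = 1618/(-3957) + (1/2302)/(-2855) = 1618*(-1/3957) + (1/2302)*(-1/2855) = -1618/3957 - 1/6572210 = -10633839737/26006234970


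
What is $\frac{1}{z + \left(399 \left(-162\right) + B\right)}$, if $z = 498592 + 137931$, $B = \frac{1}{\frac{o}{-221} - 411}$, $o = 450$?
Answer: $\frac{91281}{52202234464} \approx 1.7486 \cdot 10^{-6}$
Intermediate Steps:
$B = - \frac{221}{91281}$ ($B = \frac{1}{\frac{450}{-221} - 411} = \frac{1}{450 \left(- \frac{1}{221}\right) - 411} = \frac{1}{- \frac{450}{221} - 411} = \frac{1}{- \frac{91281}{221}} = - \frac{221}{91281} \approx -0.0024211$)
$z = 636523$
$\frac{1}{z + \left(399 \left(-162\right) + B\right)} = \frac{1}{636523 + \left(399 \left(-162\right) - \frac{221}{91281}\right)} = \frac{1}{636523 - \frac{5900221499}{91281}} = \frac{1}{\frac{52202234464}{91281}} = \frac{91281}{52202234464}$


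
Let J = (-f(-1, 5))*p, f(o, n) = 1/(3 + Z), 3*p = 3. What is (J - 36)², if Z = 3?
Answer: 47089/36 ≈ 1308.0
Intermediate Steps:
p = 1 (p = (⅓)*3 = 1)
f(o, n) = ⅙ (f(o, n) = 1/(3 + 3) = 1/6 = ⅙)
J = -⅙ (J = -1*⅙*1 = -⅙*1 = -⅙ ≈ -0.16667)
(J - 36)² = (-⅙ - 36)² = (-217/6)² = 47089/36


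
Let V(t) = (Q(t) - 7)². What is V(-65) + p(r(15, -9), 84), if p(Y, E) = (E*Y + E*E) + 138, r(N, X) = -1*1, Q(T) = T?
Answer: 12294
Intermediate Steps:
r(N, X) = -1
V(t) = (-7 + t)² (V(t) = (t - 7)² = (-7 + t)²)
p(Y, E) = 138 + E² + E*Y (p(Y, E) = (E*Y + E²) + 138 = (E² + E*Y) + 138 = 138 + E² + E*Y)
V(-65) + p(r(15, -9), 84) = (-7 - 65)² + (138 + 84² + 84*(-1)) = (-72)² + (138 + 7056 - 84) = 5184 + 7110 = 12294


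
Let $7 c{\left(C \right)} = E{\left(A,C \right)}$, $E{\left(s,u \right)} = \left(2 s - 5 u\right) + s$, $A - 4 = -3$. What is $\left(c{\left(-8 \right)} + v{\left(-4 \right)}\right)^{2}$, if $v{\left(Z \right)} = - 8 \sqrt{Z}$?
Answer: $\frac{\left(43 - 112 i\right)^{2}}{49} \approx -218.27 - 196.57 i$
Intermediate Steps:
$A = 1$ ($A = 4 - 3 = 1$)
$E{\left(s,u \right)} = - 5 u + 3 s$ ($E{\left(s,u \right)} = \left(- 5 u + 2 s\right) + s = - 5 u + 3 s$)
$c{\left(C \right)} = \frac{3}{7} - \frac{5 C}{7}$ ($c{\left(C \right)} = \frac{- 5 C + 3 \cdot 1}{7} = \frac{- 5 C + 3}{7} = \frac{3 - 5 C}{7} = \frac{3}{7} - \frac{5 C}{7}$)
$\left(c{\left(-8 \right)} + v{\left(-4 \right)}\right)^{2} = \left(\left(\frac{3}{7} - - \frac{40}{7}\right) - 8 \sqrt{-4}\right)^{2} = \left(\left(\frac{3}{7} + \frac{40}{7}\right) - 8 \cdot 2 i\right)^{2} = \left(\frac{43}{7} - 16 i\right)^{2}$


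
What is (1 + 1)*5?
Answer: 10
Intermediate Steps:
(1 + 1)*5 = 2*5 = 10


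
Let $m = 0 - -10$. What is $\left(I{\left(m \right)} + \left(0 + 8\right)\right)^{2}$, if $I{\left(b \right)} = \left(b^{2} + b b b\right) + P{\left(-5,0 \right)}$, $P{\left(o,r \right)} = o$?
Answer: $1216609$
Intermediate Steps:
$m = 10$ ($m = 0 + 10 = 10$)
$I{\left(b \right)} = -5 + b^{2} + b^{3}$ ($I{\left(b \right)} = \left(b^{2} + b b b\right) - 5 = \left(b^{2} + b^{2} b\right) - 5 = \left(b^{2} + b^{3}\right) - 5 = -5 + b^{2} + b^{3}$)
$\left(I{\left(m \right)} + \left(0 + 8\right)\right)^{2} = \left(\left(-5 + 10^{2} + 10^{3}\right) + \left(0 + 8\right)\right)^{2} = \left(\left(-5 + 100 + 1000\right) + 8\right)^{2} = \left(1095 + 8\right)^{2} = 1103^{2} = 1216609$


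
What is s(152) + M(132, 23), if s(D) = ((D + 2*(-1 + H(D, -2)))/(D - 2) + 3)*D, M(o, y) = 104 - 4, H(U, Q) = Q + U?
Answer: 1012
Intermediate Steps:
M(o, y) = 100
s(D) = D*(3 + (-6 + 3*D)/(-2 + D)) (s(D) = ((D + 2*(-1 + (-2 + D)))/(D - 2) + 3)*D = ((D + 2*(-3 + D))/(-2 + D) + 3)*D = ((D + (-6 + 2*D))/(-2 + D) + 3)*D = ((-6 + 3*D)/(-2 + D) + 3)*D = (3 + (-6 + 3*D)/(-2 + D))*D = D*(3 + (-6 + 3*D)/(-2 + D)))
s(152) + M(132, 23) = 6*152 + 100 = 912 + 100 = 1012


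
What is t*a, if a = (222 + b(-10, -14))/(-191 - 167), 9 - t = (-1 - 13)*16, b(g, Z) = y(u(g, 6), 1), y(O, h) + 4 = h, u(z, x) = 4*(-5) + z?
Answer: -51027/358 ≈ -142.53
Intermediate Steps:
u(z, x) = -20 + z
y(O, h) = -4 + h
b(g, Z) = -3 (b(g, Z) = -4 + 1 = -3)
t = 233 (t = 9 - (-1 - 13)*16 = 9 - (-14)*16 = 9 - 1*(-224) = 9 + 224 = 233)
a = -219/358 (a = (222 - 3)/(-191 - 167) = 219/(-358) = 219*(-1/358) = -219/358 ≈ -0.61173)
t*a = 233*(-219/358) = -51027/358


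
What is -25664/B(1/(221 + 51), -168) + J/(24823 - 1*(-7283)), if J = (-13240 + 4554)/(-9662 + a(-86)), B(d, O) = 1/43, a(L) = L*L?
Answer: -40142915695753/36376098 ≈ -1.1036e+6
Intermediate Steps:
a(L) = L²
B(d, O) = 1/43
J = 4343/1133 (J = (-13240 + 4554)/(-9662 + (-86)²) = -8686/(-9662 + 7396) = -8686/(-2266) = -8686*(-1/2266) = 4343/1133 ≈ 3.8332)
-25664/B(1/(221 + 51), -168) + J/(24823 - 1*(-7283)) = -25664/1/43 + 4343/(1133*(24823 - 1*(-7283))) = -25664*43 + 4343/(1133*(24823 + 7283)) = -1103552 + (4343/1133)/32106 = -1103552 + (4343/1133)*(1/32106) = -1103552 + 4343/36376098 = -40142915695753/36376098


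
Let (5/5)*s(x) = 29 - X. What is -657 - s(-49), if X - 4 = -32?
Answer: -714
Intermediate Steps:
X = -28 (X = 4 - 32 = -28)
s(x) = 57 (s(x) = 29 - 1*(-28) = 29 + 28 = 57)
-657 - s(-49) = -657 - 1*57 = -657 - 57 = -714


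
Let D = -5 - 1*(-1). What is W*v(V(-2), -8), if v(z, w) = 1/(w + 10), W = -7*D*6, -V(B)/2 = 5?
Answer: 84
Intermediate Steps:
D = -4 (D = -5 + 1 = -4)
V(B) = -10 (V(B) = -2*5 = -10)
W = 168 (W = -7*(-4)*6 = 28*6 = 168)
v(z, w) = 1/(10 + w)
W*v(V(-2), -8) = 168/(10 - 8) = 168/2 = 168*(½) = 84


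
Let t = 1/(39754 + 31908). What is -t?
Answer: -1/71662 ≈ -1.3954e-5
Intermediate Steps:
t = 1/71662 ≈ 1.3954e-5
-t = -1*1/71662 = -1/71662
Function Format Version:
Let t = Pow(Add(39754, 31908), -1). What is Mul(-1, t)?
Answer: Rational(-1, 71662) ≈ -1.3954e-5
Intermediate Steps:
t = Rational(1, 71662) (t = Pow(71662, -1) = Rational(1, 71662) ≈ 1.3954e-5)
Mul(-1, t) = Mul(-1, Rational(1, 71662)) = Rational(-1, 71662)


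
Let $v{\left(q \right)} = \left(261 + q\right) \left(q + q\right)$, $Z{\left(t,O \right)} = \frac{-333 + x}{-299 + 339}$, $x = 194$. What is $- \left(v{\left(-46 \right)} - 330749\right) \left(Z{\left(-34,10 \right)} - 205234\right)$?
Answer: $- \frac{2877667474971}{40} \approx -7.1942 \cdot 10^{10}$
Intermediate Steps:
$Z{\left(t,O \right)} = - \frac{139}{40}$ ($Z{\left(t,O \right)} = \frac{-333 + 194}{-299 + 339} = - \frac{139}{40}$)
$v{\left(q \right)} = 2 q \left(261 + q\right)$ ($v{\left(q \right)} = \left(261 + q\right) 2 q = 2 q \left(261 + q\right)$)
$- \left(v{\left(-46 \right)} - 330749\right) \left(Z{\left(-34,10 \right)} - 205234\right) = - \left(2 \left(-46\right) \left(261 - 46\right) - 330749\right) \left(- \frac{139}{40} - 205234\right) = - \frac{\left(2 \left(-46\right) 215 - 330749\right) \left(-8209499\right)}{40} = - \frac{\left(-19780 - 330749\right) \left(-8209499\right)}{40} = - \frac{\left(-350529\right) \left(-8209499\right)}{40} = \left(-1\right) \frac{2877667474971}{40} = - \frac{2877667474971}{40}$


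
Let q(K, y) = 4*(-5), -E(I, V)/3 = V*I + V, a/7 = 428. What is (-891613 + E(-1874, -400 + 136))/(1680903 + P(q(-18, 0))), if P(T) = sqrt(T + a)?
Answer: -1330731123729/941811630811 + 9500116*sqrt(186)/2825434892433 ≈ -1.4129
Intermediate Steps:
a = 2996 (a = 7*428 = 2996)
E(I, V) = -3*V - 3*I*V (E(I, V) = -3*(V*I + V) = -3*(I*V + V) = -3*(V + I*V) = -3*V - 3*I*V)
q(K, y) = -20
P(T) = sqrt(2996 + T) (P(T) = sqrt(T + 2996) = sqrt(2996 + T))
(-891613 + E(-1874, -400 + 136))/(1680903 + P(q(-18, 0))) = (-891613 - 3*(-400 + 136)*(1 - 1874))/(1680903 + sqrt(2996 - 20)) = (-891613 - 3*(-264)*(-1873))/(1680903 + sqrt(2976)) = (-891613 - 1483416)/(1680903 + 4*sqrt(186)) = -2375029/(1680903 + 4*sqrt(186))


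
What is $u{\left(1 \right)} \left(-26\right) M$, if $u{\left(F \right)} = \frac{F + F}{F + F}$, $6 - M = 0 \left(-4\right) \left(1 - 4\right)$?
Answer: $-156$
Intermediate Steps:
$M = 6$ ($M = 6 - 0 \left(-4\right) \left(1 - 4\right) = 6 - 0 \left(-3\right) = 6 - 0 = 6 + 0 = 6$)
$u{\left(F \right)} = 1$ ($u{\left(F \right)} = \frac{2 F}{2 F} = 2 F \frac{1}{2 F} = 1$)
$u{\left(1 \right)} \left(-26\right) M = 1 \left(-26\right) 6 = \left(-26\right) 6 = -156$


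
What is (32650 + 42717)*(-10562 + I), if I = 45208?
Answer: 2611165082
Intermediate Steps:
(32650 + 42717)*(-10562 + I) = (32650 + 42717)*(-10562 + 45208) = 75367*34646 = 2611165082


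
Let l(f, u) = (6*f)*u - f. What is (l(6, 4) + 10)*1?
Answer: 148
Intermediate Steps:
l(f, u) = -f + 6*f*u (l(f, u) = 6*f*u - f = -f + 6*f*u)
(l(6, 4) + 10)*1 = (6*(-1 + 6*4) + 10)*1 = (6*(-1 + 24) + 10)*1 = (6*23 + 10)*1 = (138 + 10)*1 = 148*1 = 148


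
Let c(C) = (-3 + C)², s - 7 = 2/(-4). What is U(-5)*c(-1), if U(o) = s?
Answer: 104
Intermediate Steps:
s = 13/2 (s = 7 + 2/(-4) = 7 + 2*(-¼) = 7 - ½ = 13/2 ≈ 6.5000)
U(o) = 13/2
U(-5)*c(-1) = 13*(-3 - 1)²/2 = (13/2)*(-4)² = (13/2)*16 = 104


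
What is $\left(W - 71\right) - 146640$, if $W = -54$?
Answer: $-146765$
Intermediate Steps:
$\left(W - 71\right) - 146640 = \left(-54 - 71\right) - 146640 = -125 - 146640 = -146765$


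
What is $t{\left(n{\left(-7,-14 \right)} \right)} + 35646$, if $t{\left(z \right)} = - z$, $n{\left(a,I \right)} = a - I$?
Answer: $35639$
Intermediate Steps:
$t{\left(n{\left(-7,-14 \right)} \right)} + 35646 = - (-7 - -14) + 35646 = - (-7 + 14) + 35646 = \left(-1\right) 7 + 35646 = -7 + 35646 = 35639$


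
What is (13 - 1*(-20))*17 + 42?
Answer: 603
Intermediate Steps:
(13 - 1*(-20))*17 + 42 = (13 + 20)*17 + 42 = 33*17 + 42 = 561 + 42 = 603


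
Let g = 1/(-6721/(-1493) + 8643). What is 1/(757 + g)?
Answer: 12910720/9773416533 ≈ 0.0013210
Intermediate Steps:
g = 1493/12910720 (g = 1/(-6721*(-1/1493) + 8643) = 1/(6721/1493 + 8643) = 1/(12910720/1493) = 1493/12910720 ≈ 0.00011564)
1/(757 + g) = 1/(757 + 1493/12910720) = 1/(9773416533/12910720) = 12910720/9773416533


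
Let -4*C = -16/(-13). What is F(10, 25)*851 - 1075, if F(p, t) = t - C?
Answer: 266004/13 ≈ 20462.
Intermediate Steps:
C = -4/13 (C = -(-4)/(-13) = -(-4)*(-1)/13 = -¼*16/13 = -4/13 ≈ -0.30769)
F(p, t) = 4/13 + t (F(p, t) = t - 1*(-4/13) = t + 4/13 = 4/13 + t)
F(10, 25)*851 - 1075 = (4/13 + 25)*851 - 1075 = (329/13)*851 - 1075 = 279979/13 - 1075 = 266004/13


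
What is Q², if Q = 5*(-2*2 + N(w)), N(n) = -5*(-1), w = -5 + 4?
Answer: 25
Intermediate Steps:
w = -1
N(n) = 5
Q = 5 (Q = 5*(-2*2 + 5) = 5*(-4 + 5) = 5*1 = 5)
Q² = 5² = 25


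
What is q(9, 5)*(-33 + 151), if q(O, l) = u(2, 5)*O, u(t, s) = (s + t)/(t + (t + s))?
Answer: 826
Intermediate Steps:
u(t, s) = (s + t)/(s + 2*t) (u(t, s) = (s + t)/(t + (s + t)) = (s + t)/(s + 2*t))
q(O, l) = 7*O/9 (q(O, l) = ((5 + 2)/(5 + 2*2))*O = (7/(5 + 4))*O = (7/9)*O = ((⅑)*7)*O = 7*O/9)
q(9, 5)*(-33 + 151) = ((7/9)*9)*(-33 + 151) = 7*118 = 826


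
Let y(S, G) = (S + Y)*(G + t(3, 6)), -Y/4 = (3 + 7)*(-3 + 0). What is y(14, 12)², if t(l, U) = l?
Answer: 4040100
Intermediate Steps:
Y = 120 (Y = -4*(3 + 7)*(-3 + 0) = -40*(-3) = -4*(-30) = 120)
y(S, G) = (3 + G)*(120 + S) (y(S, G) = (S + 120)*(G + 3) = (120 + S)*(3 + G) = (3 + G)*(120 + S))
y(14, 12)² = (360 + 3*14 + 120*12 + 12*14)² = (360 + 42 + 1440 + 168)² = 2010² = 4040100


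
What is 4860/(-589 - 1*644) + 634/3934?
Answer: -1018751/269479 ≈ -3.7804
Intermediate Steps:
4860/(-589 - 1*644) + 634/3934 = 4860/(-589 - 644) + 634*(1/3934) = 4860/(-1233) + 317/1967 = 4860*(-1/1233) + 317/1967 = -540/137 + 317/1967 = -1018751/269479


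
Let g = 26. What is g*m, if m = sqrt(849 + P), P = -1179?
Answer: 26*I*sqrt(330) ≈ 472.31*I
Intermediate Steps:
m = I*sqrt(330) (m = sqrt(849 - 1179) = sqrt(-330) = I*sqrt(330) ≈ 18.166*I)
g*m = 26*(I*sqrt(330)) = 26*I*sqrt(330)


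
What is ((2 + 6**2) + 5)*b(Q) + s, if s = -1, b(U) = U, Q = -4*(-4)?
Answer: 687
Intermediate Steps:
Q = 16
((2 + 6**2) + 5)*b(Q) + s = ((2 + 6**2) + 5)*16 - 1 = ((2 + 36) + 5)*16 - 1 = (38 + 5)*16 - 1 = 43*16 - 1 = 688 - 1 = 687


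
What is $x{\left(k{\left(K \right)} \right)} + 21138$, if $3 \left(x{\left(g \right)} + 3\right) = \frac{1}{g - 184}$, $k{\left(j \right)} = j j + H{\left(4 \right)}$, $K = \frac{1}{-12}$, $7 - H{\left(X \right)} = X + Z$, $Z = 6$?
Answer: $\frac{569102097}{26927} \approx 21135.0$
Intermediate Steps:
$H{\left(X \right)} = 1 - X$ ($H{\left(X \right)} = 7 - \left(X + 6\right) = 7 - \left(6 + X\right) = 1 - X$)
$K = - \frac{1}{12} \approx -0.083333$
$k{\left(j \right)} = -3 + j^{2}$ ($k{\left(j \right)} = j j + \left(1 - 4\right) = j^{2} + \left(1 - 4\right) = j^{2} - 3 = -3 + j^{2}$)
$x{\left(g \right)} = -3 + \frac{1}{3 \left(-184 + g\right)}$ ($x{\left(g \right)} = -3 + \frac{1}{3 \left(g - 184\right)} = -3 + \frac{1}{3 \left(-184 + g\right)}$)
$x{\left(k{\left(K \right)} \right)} + 21138 = \frac{1657 - 9 \left(-3 + \left(- \frac{1}{12}\right)^{2}\right)}{3 \left(-184 - \left(3 - \left(- \frac{1}{12}\right)^{2}\right)\right)} + 21138 = \frac{1657 - 9 \left(-3 + \frac{1}{144}\right)}{3 \left(-184 + \left(-3 + \frac{1}{144}\right)\right)} + 21138 = \frac{1657 - - \frac{431}{16}}{3 \left(-184 - \frac{431}{144}\right)} + 21138 = \frac{1657 + \frac{431}{16}}{3 \left(- \frac{26927}{144}\right)} + 21138 = \frac{1}{3} \left(- \frac{144}{26927}\right) \frac{26943}{16} + 21138 = - \frac{80829}{26927} + 21138 = \frac{569102097}{26927}$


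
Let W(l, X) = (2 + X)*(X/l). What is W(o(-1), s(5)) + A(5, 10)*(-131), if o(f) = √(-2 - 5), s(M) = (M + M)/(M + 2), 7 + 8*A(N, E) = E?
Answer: -393/8 - 240*I*√7/343 ≈ -49.125 - 1.8513*I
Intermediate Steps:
A(N, E) = -7/8 + E/8
s(M) = 2*M/(2 + M) (s(M) = (2*M)/(2 + M) = 2*M/(2 + M))
o(f) = I*√7 (o(f) = √(-7) = I*√7)
W(l, X) = X*(2 + X)/l
W(o(-1), s(5)) + A(5, 10)*(-131) = (2*5/(2 + 5))*(2 + 2*5/(2 + 5))/((I*√7)) + (-7/8 + (⅛)*10)*(-131) = (2*5/7)*(-I*√7/7)*(2 + 2*5/7) + (-7/8 + 5/4)*(-131) = (2*5*(⅐))*(-I*√7/7)*(2 + 2*5*(⅐)) + (3/8)*(-131) = 10*(-I*√7/7)*(2 + 10/7)/7 - 393/8 = (10/7)*(-I*√7/7)*(24/7) - 393/8 = -240*I*√7/343 - 393/8 = -393/8 - 240*I*√7/343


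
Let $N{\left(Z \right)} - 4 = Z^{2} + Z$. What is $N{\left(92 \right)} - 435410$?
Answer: $-426850$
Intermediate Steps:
$N{\left(Z \right)} = 4 + Z + Z^{2}$ ($N{\left(Z \right)} = 4 + \left(Z^{2} + Z\right) = 4 + \left(Z + Z^{2}\right) = 4 + Z + Z^{2}$)
$N{\left(92 \right)} - 435410 = \left(4 + 92 + 92^{2}\right) - 435410 = \left(4 + 92 + 8464\right) - 435410 = 8560 - 435410 = -426850$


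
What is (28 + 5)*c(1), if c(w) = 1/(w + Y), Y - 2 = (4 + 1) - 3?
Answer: 33/5 ≈ 6.6000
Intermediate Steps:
Y = 4 (Y = 2 + ((4 + 1) - 3) = 2 + (5 - 3) = 2 + 2 = 4)
c(w) = 1/(4 + w) (c(w) = 1/(w + 4) = 1/(4 + w))
(28 + 5)*c(1) = (28 + 5)/(4 + 1) = 33/5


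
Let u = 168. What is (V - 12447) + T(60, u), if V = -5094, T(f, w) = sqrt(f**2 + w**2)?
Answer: -17541 + 12*sqrt(221) ≈ -17363.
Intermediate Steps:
(V - 12447) + T(60, u) = (-5094 - 12447) + sqrt(60**2 + 168**2) = -17541 + sqrt(3600 + 28224) = -17541 + sqrt(31824) = -17541 + 12*sqrt(221)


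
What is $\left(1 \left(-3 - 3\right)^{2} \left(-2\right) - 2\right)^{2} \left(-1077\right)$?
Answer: $-5897652$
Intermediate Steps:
$\left(1 \left(-3 - 3\right)^{2} \left(-2\right) - 2\right)^{2} \left(-1077\right) = \left(1 \left(-6\right)^{2} \left(-2\right) - 2\right)^{2} \left(-1077\right) = \left(1 \cdot 36 \left(-2\right) - 2\right)^{2} \left(-1077\right) = \left(36 \left(-2\right) - 2\right)^{2} \left(-1077\right) = \left(-72 - 2\right)^{2} \left(-1077\right) = \left(-74\right)^{2} \left(-1077\right) = 5476 \left(-1077\right) = -5897652$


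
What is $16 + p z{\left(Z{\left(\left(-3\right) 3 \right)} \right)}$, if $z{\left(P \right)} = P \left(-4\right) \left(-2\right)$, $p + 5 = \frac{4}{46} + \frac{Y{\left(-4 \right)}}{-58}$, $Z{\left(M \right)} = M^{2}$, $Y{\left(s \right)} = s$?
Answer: $- \frac{2083016}{667} \approx -3123.0$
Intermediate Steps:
$p = - \frac{3231}{667}$ ($p = -5 + \left(\frac{4}{46} - \frac{4}{-58}\right) = -5 + \left(4 \cdot \frac{1}{46} - - \frac{2}{29}\right) = -5 + \left(\frac{2}{23} + \frac{2}{29}\right) = -5 + \frac{104}{667} = - \frac{3231}{667} \approx -4.8441$)
$z{\left(P \right)} = 8 P$ ($z{\left(P \right)} = - 4 P \left(-2\right) = 8 P$)
$16 + p z{\left(Z{\left(\left(-3\right) 3 \right)} \right)} = 16 - \frac{3231 \cdot 8 \left(\left(-3\right) 3\right)^{2}}{667} = 16 - \frac{3231 \cdot 8 \left(-9\right)^{2}}{667} = 16 - \frac{3231 \cdot 8 \cdot 81}{667} = 16 - \frac{2093688}{667} = - \frac{2083016}{667}$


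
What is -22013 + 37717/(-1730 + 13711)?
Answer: -263700036/11981 ≈ -22010.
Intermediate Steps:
-22013 + 37717/(-1730 + 13711) = -22013 + 37717/11981 = -263700036/11981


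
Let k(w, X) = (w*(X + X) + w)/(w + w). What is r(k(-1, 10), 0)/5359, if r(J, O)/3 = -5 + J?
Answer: 33/10718 ≈ 0.0030789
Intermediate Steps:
k(w, X) = (w + 2*X*w)/(2*w) (k(w, X) = (w*(2*X) + w)/((2*w)) = (2*X*w + w)*(1/(2*w)) = (w + 2*X*w)*(1/(2*w)) = (w + 2*X*w)/(2*w))
r(J, O) = -15 + 3*J (r(J, O) = 3*(-5 + J) = -15 + 3*J)
r(k(-1, 10), 0)/5359 = (-15 + 3*(1/2 + 10))/5359 = (-15 + 3*(21/2))*(1/5359) = (-15 + 63/2)*(1/5359) = (33/2)*(1/5359) = 33/10718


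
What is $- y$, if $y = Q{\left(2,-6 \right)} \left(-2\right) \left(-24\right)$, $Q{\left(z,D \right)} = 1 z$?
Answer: $-96$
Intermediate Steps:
$Q{\left(z,D \right)} = z$
$y = 96$ ($y = 2 \left(-2\right) \left(-24\right) = \left(-4\right) \left(-24\right) = 96$)
$- y = \left(-1\right) 96 = -96$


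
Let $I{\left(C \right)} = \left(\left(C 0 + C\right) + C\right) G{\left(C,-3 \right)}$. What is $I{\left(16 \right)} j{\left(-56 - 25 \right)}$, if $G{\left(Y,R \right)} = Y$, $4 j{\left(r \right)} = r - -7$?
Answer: $-9472$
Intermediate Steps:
$j{\left(r \right)} = \frac{7}{4} + \frac{r}{4}$ ($j{\left(r \right)} = \frac{r - -7}{4} = \frac{r + 7}{4} = \frac{7 + r}{4} = \frac{7}{4} + \frac{r}{4}$)
$I{\left(C \right)} = 2 C^{2}$ ($I{\left(C \right)} = \left(\left(C 0 + C\right) + C\right) C = \left(\left(0 + C\right) + C\right) C = \left(C + C\right) C = 2 C C = 2 C^{2}$)
$I{\left(16 \right)} j{\left(-56 - 25 \right)} = 2 \cdot 16^{2} \left(\frac{7}{4} + \frac{-56 - 25}{4}\right) = 2 \cdot 256 \left(\frac{7}{4} + \frac{-56 - 25}{4}\right) = 512 \left(\frac{7}{4} + \frac{1}{4} \left(-81\right)\right) = 512 \left(\frac{7}{4} - \frac{81}{4}\right) = 512 \left(- \frac{37}{2}\right) = -9472$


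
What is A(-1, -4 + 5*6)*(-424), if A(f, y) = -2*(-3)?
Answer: -2544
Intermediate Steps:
A(f, y) = 6
A(-1, -4 + 5*6)*(-424) = 6*(-424) = -2544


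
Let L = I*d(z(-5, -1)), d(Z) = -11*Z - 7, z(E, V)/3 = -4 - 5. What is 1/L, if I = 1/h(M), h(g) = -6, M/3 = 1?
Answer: -3/145 ≈ -0.020690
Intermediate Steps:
M = 3 (M = 3*1 = 3)
z(E, V) = -27 (z(E, V) = 3*(-4 - 5) = 3*(-9) = -27)
I = -⅙ (I = 1/(-6) = -⅙ ≈ -0.16667)
d(Z) = -7 - 11*Z
L = -145/3 (L = -(-7 - 11*(-27))/6 = -(-7 + 297)/6 = -⅙*290 = -145/3 ≈ -48.333)
1/L = 1/(-145/3) = -3/145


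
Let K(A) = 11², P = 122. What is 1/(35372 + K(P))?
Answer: 1/35493 ≈ 2.8175e-5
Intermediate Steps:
K(A) = 121
1/(35372 + K(P)) = 1/(35372 + 121) = 1/35493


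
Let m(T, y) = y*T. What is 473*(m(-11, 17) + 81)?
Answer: -50138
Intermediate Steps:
m(T, y) = T*y
473*(m(-11, 17) + 81) = 473*(-11*17 + 81) = 473*(-187 + 81) = 473*(-106) = -50138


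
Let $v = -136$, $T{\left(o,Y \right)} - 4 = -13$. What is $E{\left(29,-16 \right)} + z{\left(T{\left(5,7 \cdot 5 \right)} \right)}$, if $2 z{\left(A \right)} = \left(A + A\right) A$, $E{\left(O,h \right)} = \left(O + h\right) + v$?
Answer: $-42$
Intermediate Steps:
$T{\left(o,Y \right)} = -9$ ($T{\left(o,Y \right)} = 4 - 13 = -9$)
$E{\left(O,h \right)} = -136 + O + h$ ($E{\left(O,h \right)} = \left(O + h\right) - 136 = -136 + O + h$)
$z{\left(A \right)} = A^{2}$ ($z{\left(A \right)} = \frac{\left(A + A\right) A}{2} = \frac{2 A A}{2} = \frac{2 A^{2}}{2} = A^{2}$)
$E{\left(29,-16 \right)} + z{\left(T{\left(5,7 \cdot 5 \right)} \right)} = \left(-136 + 29 - 16\right) + \left(-9\right)^{2} = -123 + 81 = -42$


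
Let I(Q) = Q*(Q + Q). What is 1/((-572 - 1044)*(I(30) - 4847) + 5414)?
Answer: 1/4929366 ≈ 2.0287e-7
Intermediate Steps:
I(Q) = 2*Q² (I(Q) = Q*(2*Q) = 2*Q²)
1/((-572 - 1044)*(I(30) - 4847) + 5414) = 1/((-572 - 1044)*(2*30² - 4847) + 5414) = 1/(-1616*(2*900 - 4847) + 5414) = 1/(-1616*(1800 - 4847) + 5414) = 1/(-1616*(-3047) + 5414) = 1/(4923952 + 5414) = 1/4929366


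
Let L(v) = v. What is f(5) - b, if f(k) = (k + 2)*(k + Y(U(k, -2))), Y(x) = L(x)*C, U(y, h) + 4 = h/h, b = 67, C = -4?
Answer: 52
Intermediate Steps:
U(y, h) = -3 (U(y, h) = -4 + h/h = -4 + 1 = -3)
Y(x) = -4*x (Y(x) = x*(-4) = -4*x)
f(k) = (2 + k)*(12 + k) (f(k) = (k + 2)*(k - 4*(-3)) = (2 + k)*(k + 12) = (2 + k)*(12 + k))
f(5) - b = (24 + 5² + 14*5) - 1*67 = (24 + 25 + 70) - 67 = 119 - 67 = 52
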